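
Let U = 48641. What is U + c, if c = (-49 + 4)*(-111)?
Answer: 53636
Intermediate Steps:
c = 4995 (c = -45*(-111) = 4995)
U + c = 48641 + 4995 = 53636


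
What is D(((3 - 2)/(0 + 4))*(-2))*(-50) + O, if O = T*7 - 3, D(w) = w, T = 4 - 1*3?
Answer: 29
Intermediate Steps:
T = 1 (T = 4 - 3 = 1)
O = 4 (O = 1*7 - 3 = 7 - 3 = 4)
D(((3 - 2)/(0 + 4))*(-2))*(-50) + O = (((3 - 2)/(0 + 4))*(-2))*(-50) + 4 = ((1/4)*(-2))*(-50) + 4 = -1/2*(-50) + 4 = 25 + 4 = 29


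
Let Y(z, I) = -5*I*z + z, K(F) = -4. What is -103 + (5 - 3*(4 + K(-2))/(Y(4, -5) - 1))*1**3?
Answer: -98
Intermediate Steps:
Y(z, I) = z - 5*I*z (Y(z, I) = -5*I*z + z = z - 5*I*z)
-103 + (5 - 3*(4 + K(-2))/(Y(4, -5) - 1))*1**3 = -103 + (5 - 3*(4 - 4)/(4*(1 - 5*(-5)) - 1))*1**3 = -103 + (5 - 0/(4*(1 + 25) - 1))*1 = -103 + (5 - 0/(4*26 - 1))*1 = -103 + (5 - 0/(104 - 1))*1 = -103 + (5 - 0/103)*1 = -103 + (5 - 3*0)*1 = -103 + (5 + 0)*1 = -103 + 5*1 = -103 + 5 = -98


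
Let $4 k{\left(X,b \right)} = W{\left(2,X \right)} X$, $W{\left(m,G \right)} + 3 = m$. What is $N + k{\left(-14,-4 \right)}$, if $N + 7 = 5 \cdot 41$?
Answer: $\frac{403}{2} \approx 201.5$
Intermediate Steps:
$W{\left(m,G \right)} = -3 + m$
$k{\left(X,b \right)} = - \frac{X}{4}$ ($k{\left(X,b \right)} = \frac{\left(-3 + 2\right) X}{4} = \frac{\left(-1\right) X}{4} = - \frac{X}{4}$)
$N = 198$ ($N = -7 + 5 \cdot 41 = -7 + 205 = 198$)
$N + k{\left(-14,-4 \right)} = 198 - - \frac{7}{2} = 198 + \frac{7}{2} = \frac{403}{2}$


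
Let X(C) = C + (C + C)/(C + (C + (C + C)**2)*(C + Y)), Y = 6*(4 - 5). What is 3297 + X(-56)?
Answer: 44813309/13827 ≈ 3241.0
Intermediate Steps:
Y = -6 (Y = 6*(-1) = -6)
X(C) = C + 2*C/(C + (-6 + C)*(C + 4*C**2)) (X(C) = C + (C + C)/(C + (C + (C + C)**2)*(C - 6)) = C + (2*C)/(C + (C + (2*C)**2)*(-6 + C)) = C + (2*C)/(C + (C + 4*C**2)*(-6 + C)) = C + (2*C)/(C + (-6 + C)*(C + 4*C**2)) = C + 2*C/(C + (-6 + C)*(C + 4*C**2)))
3297 + X(-56) = 3297 + (2 - 23*(-56)**2 - 5*(-56) + 4*(-56)**3)/(-5 - 23*(-56) + 4*(-56)**2) = 3297 + (2 - 23*3136 + 280 + 4*(-175616))/(-5 + 1288 + 4*3136) = 3297 + (2 - 72128 + 280 - 702464)/(-5 + 1288 + 12544) = 3297 - 774310/13827 = 44813309/13827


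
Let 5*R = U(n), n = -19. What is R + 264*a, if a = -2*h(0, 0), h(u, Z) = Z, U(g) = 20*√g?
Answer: 4*I*√19 ≈ 17.436*I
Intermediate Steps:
R = 4*I*√19 (R = (20*√(-19))/5 = (20*(I*√19))/5 = (20*I*√19)/5 = 4*I*√19 ≈ 17.436*I)
a = 0 (a = -2*0 = 0)
R + 264*a = 4*I*√19 + 264*0 = 4*I*√19 + 0 = 4*I*√19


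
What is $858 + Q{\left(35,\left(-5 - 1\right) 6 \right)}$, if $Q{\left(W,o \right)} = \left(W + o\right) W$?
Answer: $823$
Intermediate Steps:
$Q{\left(W,o \right)} = W \left(W + o\right)$
$858 + Q{\left(35,\left(-5 - 1\right) 6 \right)} = 858 + 35 \left(35 + \left(-5 - 1\right) 6\right) = 858 + 35 \left(35 - 36\right) = 858 + 35 \left(-1\right) = 858 - 35 = 823$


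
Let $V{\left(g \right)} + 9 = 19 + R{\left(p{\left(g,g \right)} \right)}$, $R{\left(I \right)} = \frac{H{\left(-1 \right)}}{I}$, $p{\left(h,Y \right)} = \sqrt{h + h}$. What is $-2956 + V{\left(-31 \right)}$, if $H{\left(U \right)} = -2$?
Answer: $-2946 + \frac{i \sqrt{62}}{31} \approx -2946.0 + 0.254 i$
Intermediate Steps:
$p{\left(h,Y \right)} = \sqrt{2} \sqrt{h}$ ($p{\left(h,Y \right)} = \sqrt{2 h} = \sqrt{2} \sqrt{h}$)
$R{\left(I \right)} = - \frac{2}{I}$
$V{\left(g \right)} = 10 - \frac{\sqrt{2}}{\sqrt{g}}$ ($V{\left(g \right)} = -9 + \left(19 - \frac{2}{\sqrt{2} \sqrt{g}}\right) = -9 + \left(19 - 2 \frac{\sqrt{2}}{2 \sqrt{g}}\right) = -9 + \left(19 - \frac{\sqrt{2}}{\sqrt{g}}\right) = 10 - \frac{\sqrt{2}}{\sqrt{g}}$)
$-2956 + V{\left(-31 \right)} = -2956 + \left(10 - \frac{\sqrt{2}}{i \sqrt{31}}\right) = -2956 + \left(10 - \sqrt{2} \left(- \frac{i \sqrt{31}}{31}\right)\right) = -2956 + \left(10 + \frac{i \sqrt{62}}{31}\right) = -2946 + \frac{i \sqrt{62}}{31}$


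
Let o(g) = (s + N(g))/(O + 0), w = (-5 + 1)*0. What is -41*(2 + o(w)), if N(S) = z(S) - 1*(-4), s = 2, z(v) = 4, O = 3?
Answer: -656/3 ≈ -218.67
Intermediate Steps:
w = 0 (w = -4*0 = 0)
N(S) = 8 (N(S) = 4 - 1*(-4) = 4 + 4 = 8)
o(g) = 10/3 (o(g) = (2 + 8)/(3 + 0) = 10/3)
-41*(2 + o(w)) = -41*(2 + 10/3) = -41*16/3 = -656/3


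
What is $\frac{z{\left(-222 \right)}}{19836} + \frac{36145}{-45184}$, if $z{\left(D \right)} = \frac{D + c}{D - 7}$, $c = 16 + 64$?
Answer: $- \frac{41045055563}{51311447424} \approx -0.79992$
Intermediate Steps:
$c = 80$
$z{\left(D \right)} = \frac{80 + D}{-7 + D}$ ($z{\left(D \right)} = \frac{D + 80}{D - 7} = \frac{80 + D}{-7 + D}$)
$\frac{z{\left(-222 \right)}}{19836} + \frac{36145}{-45184} = \frac{\frac{1}{-7 - 222} \left(80 - 222\right)}{19836} + \frac{36145}{-45184} = \frac{1}{-229} \left(-142\right) \frac{1}{19836} + 36145 \left(- \frac{1}{45184}\right) = \left(- \frac{1}{229}\right) \left(-142\right) \frac{1}{19836} - \frac{36145}{45184} = \frac{142}{229} \cdot \frac{1}{19836} - \frac{36145}{45184} = \frac{71}{2271222} - \frac{36145}{45184} = - \frac{41045055563}{51311447424}$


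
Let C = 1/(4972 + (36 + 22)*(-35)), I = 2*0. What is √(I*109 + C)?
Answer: √2942/2942 ≈ 0.018437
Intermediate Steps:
I = 0
C = 1/2942 (C = 1/(4972 + 58*(-35)) = 1/(4972 - 2030) = 1/2942 ≈ 0.00033990)
√(I*109 + C) = √(0*109 + 1/2942) = √(0 + 1/2942) = √(1/2942) = √2942/2942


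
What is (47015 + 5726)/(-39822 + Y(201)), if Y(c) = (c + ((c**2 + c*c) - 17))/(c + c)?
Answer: -10600941/7963729 ≈ -1.3312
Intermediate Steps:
Y(c) = (-17 + c + 2*c**2)/(2*c) (Y(c) = (c + ((c**2 + c**2) - 17))/((2*c)) = (c + (2*c**2 - 17))*(1/(2*c)) = (c + (-17 + 2*c**2))*(1/(2*c)) = (-17 + c + 2*c**2)*(1/(2*c)) = (-17 + c + 2*c**2)/(2*c))
(47015 + 5726)/(-39822 + Y(201)) = (47015 + 5726)/(-39822 + (1/2 + 201 - 17/2/201)) = 52741/(-39822 + (1/2 + 201 - 17/2*1/201)) = 52741/(-39822 + (1/2 + 201 - 17/402)) = 52741/(-39822 + 40493/201) = 52741/(-7963729/201) = 52741*(-201/7963729) = -10600941/7963729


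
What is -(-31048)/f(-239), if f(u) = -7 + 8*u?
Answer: -31048/1919 ≈ -16.179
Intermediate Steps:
-(-31048)/f(-239) = -(-31048)/(-7 + 8*(-239)) = -(-31048)/(-7 - 1912) = -(-31048)/(-1919) = -(-31048)*(-1)/1919 = -1*31048/1919 = -31048/1919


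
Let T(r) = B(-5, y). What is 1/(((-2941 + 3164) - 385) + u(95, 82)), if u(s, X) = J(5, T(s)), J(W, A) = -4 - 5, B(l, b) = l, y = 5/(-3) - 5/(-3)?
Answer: -1/171 ≈ -0.0058480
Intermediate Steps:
y = 0 (y = 5*(-⅓) - 5*(-⅓) = -5/3 + 5/3 = 0)
T(r) = -5
J(W, A) = -9
u(s, X) = -9
1/(((-2941 + 3164) - 385) + u(95, 82)) = 1/(((-2941 + 3164) - 385) - 9) = 1/((223 - 385) - 9) = 1/(-162 - 9) = 1/(-171) = -1/171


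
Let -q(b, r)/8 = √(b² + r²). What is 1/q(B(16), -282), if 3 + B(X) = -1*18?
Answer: -√8885/213240 ≈ -0.00044204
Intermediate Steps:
B(X) = -21 (B(X) = -3 - 1*18 = -3 - 18 = -21)
q(b, r) = -8*√(b² + r²)
1/q(B(16), -282) = 1/(-8*√((-21)² + (-282)²)) = 1/(-8*√(441 + 79524)) = 1/(-24*√8885) = -√8885/213240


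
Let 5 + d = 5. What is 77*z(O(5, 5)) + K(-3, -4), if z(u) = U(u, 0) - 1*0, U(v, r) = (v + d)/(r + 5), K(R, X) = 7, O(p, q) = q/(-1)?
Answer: -70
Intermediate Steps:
d = 0 (d = -5 + 5 = 0)
O(p, q) = -q (O(p, q) = q*(-1) = -q)
U(v, r) = v/(5 + r) (U(v, r) = (v + 0)/(r + 5) = v/(5 + r))
z(u) = u/5 (z(u) = u/(5 + 0) - 1*0 = u/5 + 0 = u/5)
77*z(O(5, 5)) + K(-3, -4) = 77*((-1*5)/5) + 7 = 77*((⅕)*(-5)) + 7 = 77*(-1) + 7 = -77 + 7 = -70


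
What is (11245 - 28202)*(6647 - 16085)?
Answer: 160040166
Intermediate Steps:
(11245 - 28202)*(6647 - 16085) = -16957*(-9438) = 160040166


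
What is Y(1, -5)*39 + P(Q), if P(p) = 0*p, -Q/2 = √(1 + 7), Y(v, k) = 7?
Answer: 273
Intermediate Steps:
Q = -4*√2 (Q = -2*√(1 + 7) = -4*√2 ≈ -5.6569)
P(p) = 0
Y(1, -5)*39 + P(Q) = 7*39 + 0 = 273 + 0 = 273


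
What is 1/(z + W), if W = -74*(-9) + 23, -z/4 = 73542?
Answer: -1/293479 ≈ -3.4074e-6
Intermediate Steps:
z = -294168 (z = -4*73542 = -294168)
W = 689 (W = 666 + 23 = 689)
1/(z + W) = 1/(-294168 + 689) = 1/(-293479) = -1/293479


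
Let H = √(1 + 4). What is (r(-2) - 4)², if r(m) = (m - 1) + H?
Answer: (7 - √5)² ≈ 22.695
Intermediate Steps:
H = √5 ≈ 2.2361
r(m) = -1 + m + √5 (r(m) = (m - 1) + √5 = (-1 + m) + √5 = -1 + m + √5)
(r(-2) - 4)² = ((-1 - 2 + √5) - 4)² = ((-3 + √5) - 4)² = (-7 + √5)²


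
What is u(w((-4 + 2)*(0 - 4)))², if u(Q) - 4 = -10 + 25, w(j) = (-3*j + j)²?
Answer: 361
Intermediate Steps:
w(j) = 4*j² (w(j) = (-2*j)² = 4*j²)
u(Q) = 19 (u(Q) = 4 + (-10 + 25) = 4 + 15 = 19)
u(w((-4 + 2)*(0 - 4)))² = 19² = 361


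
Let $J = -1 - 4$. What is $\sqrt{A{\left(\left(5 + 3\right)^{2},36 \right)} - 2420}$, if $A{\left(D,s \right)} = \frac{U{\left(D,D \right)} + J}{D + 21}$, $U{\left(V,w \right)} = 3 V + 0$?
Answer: $\frac{i \sqrt{60445}}{5} \approx 49.171 i$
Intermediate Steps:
$J = -5$ ($J = -1 - 4 = -5$)
$U{\left(V,w \right)} = 3 V$
$A{\left(D,s \right)} = \frac{-5 + 3 D}{21 + D}$ ($A{\left(D,s \right)} = \frac{3 D - 5}{D + 21} = \frac{-5 + 3 D}{21 + D}$)
$\sqrt{A{\left(\left(5 + 3\right)^{2},36 \right)} - 2420} = \sqrt{\frac{-5 + 3 \left(5 + 3\right)^{2}}{21 + \left(5 + 3\right)^{2}} - 2420} = \sqrt{\frac{-5 + 3 \cdot 8^{2}}{21 + 8^{2}} - 2420} = \sqrt{\frac{-5 + 3 \cdot 64}{21 + 64} - 2420} = \sqrt{\frac{-5 + 192}{85} - 2420} = \sqrt{\frac{1}{85} \cdot 187 - 2420} = \sqrt{\frac{11}{5} - 2420} = \sqrt{- \frac{12089}{5}} = \frac{i \sqrt{60445}}{5}$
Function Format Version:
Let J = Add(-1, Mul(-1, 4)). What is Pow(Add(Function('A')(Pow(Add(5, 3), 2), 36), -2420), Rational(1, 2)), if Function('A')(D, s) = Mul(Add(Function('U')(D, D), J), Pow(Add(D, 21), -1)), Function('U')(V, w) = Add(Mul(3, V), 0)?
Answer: Mul(Rational(1, 5), I, Pow(60445, Rational(1, 2))) ≈ Mul(49.171, I)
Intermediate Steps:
J = -5 (J = Add(-1, -4) = -5)
Function('U')(V, w) = Mul(3, V)
Function('A')(D, s) = Mul(Pow(Add(21, D), -1), Add(-5, Mul(3, D))) (Function('A')(D, s) = Mul(Add(Mul(3, D), -5), Pow(Add(D, 21), -1)) = Mul(Add(-5, Mul(3, D)), Pow(Add(21, D), -1)) = Mul(Pow(Add(21, D), -1), Add(-5, Mul(3, D))))
Pow(Add(Function('A')(Pow(Add(5, 3), 2), 36), -2420), Rational(1, 2)) = Pow(Add(Mul(Pow(Add(21, Pow(Add(5, 3), 2)), -1), Add(-5, Mul(3, Pow(Add(5, 3), 2)))), -2420), Rational(1, 2)) = Pow(Add(Mul(Pow(Add(21, Pow(8, 2)), -1), Add(-5, Mul(3, Pow(8, 2)))), -2420), Rational(1, 2)) = Pow(Add(Mul(Pow(Add(21, 64), -1), Add(-5, Mul(3, 64))), -2420), Rational(1, 2)) = Pow(Add(Mul(Pow(85, -1), Add(-5, 192)), -2420), Rational(1, 2)) = Pow(Add(Mul(Rational(1, 85), 187), -2420), Rational(1, 2)) = Pow(Add(Rational(11, 5), -2420), Rational(1, 2)) = Pow(Rational(-12089, 5), Rational(1, 2)) = Mul(Rational(1, 5), I, Pow(60445, Rational(1, 2)))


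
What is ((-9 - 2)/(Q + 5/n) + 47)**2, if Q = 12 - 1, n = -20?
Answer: 3908529/1849 ≈ 2113.9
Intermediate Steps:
Q = 11
((-9 - 2)/(Q + 5/n) + 47)**2 = ((-9 - 2)/(11 + 5/(-20)) + 47)**2 = (-11/(11 + 5*(-1/20)) + 47)**2 = (-11/(11 - 1/4) + 47)**2 = (-11/43/4 + 47)**2 = (-11*4/43 + 47)**2 = (-44/43 + 47)**2 = (1977/43)**2 = 3908529/1849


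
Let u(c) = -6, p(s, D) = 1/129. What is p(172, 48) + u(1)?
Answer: -773/129 ≈ -5.9922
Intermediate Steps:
p(s, D) = 1/129
p(172, 48) + u(1) = 1/129 - 6 = -773/129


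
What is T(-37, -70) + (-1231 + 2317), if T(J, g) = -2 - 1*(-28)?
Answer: 1112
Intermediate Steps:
T(J, g) = 26 (T(J, g) = -2 + 28 = 26)
T(-37, -70) + (-1231 + 2317) = 26 + (-1231 + 2317) = 26 + 1086 = 1112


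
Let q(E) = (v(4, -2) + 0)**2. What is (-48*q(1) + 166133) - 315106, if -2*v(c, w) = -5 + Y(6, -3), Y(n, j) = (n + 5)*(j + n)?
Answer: -158381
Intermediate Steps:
Y(n, j) = (5 + n)*(j + n)
v(c, w) = -14 (v(c, w) = -(-5 + (6**2 + 5*(-3) + 5*6 - 3*6))/2 = -(-5 + (36 - 15 + 30 - 18))/2 = -(-5 + 33)/2 = -1/2*28 = -14)
q(E) = 196 (q(E) = (-14 + 0)**2 = (-14)**2 = 196)
(-48*q(1) + 166133) - 315106 = (-48*196 + 166133) - 315106 = (-9408 + 166133) - 315106 = 156725 - 315106 = -158381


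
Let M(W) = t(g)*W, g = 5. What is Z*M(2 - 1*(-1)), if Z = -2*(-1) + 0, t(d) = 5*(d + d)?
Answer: 300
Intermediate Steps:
t(d) = 10*d (t(d) = 5*(2*d) = 10*d)
Z = 2 (Z = 2 + 0 = 2)
M(W) = 50*W (M(W) = (10*5)*W = 50*W)
Z*M(2 - 1*(-1)) = 2*(50*(2 - 1*(-1))) = 2*(50*(2 + 1)) = 2*(50*3) = 2*150 = 300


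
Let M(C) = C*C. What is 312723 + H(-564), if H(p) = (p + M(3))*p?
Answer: 625743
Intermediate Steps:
M(C) = C²
H(p) = p*(9 + p) (H(p) = (p + 3²)*p = (p + 9)*p = (9 + p)*p = p*(9 + p))
312723 + H(-564) = 312723 - 564*(9 - 564) = 312723 - 564*(-555) = 312723 + 313020 = 625743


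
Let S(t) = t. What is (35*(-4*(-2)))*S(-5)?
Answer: -1400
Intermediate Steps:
(35*(-4*(-2)))*S(-5) = (35*(-4*(-2)))*(-5) = (35*8)*(-5) = 280*(-5) = -1400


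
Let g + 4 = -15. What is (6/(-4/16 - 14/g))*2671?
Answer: 1217976/37 ≈ 32918.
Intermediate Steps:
g = -19 (g = -4 - 15 = -19)
(6/(-4/16 - 14/g))*2671 = (6/(-4/16 - 14/(-19)))*2671 = (6/(-4*1/16 - 14*(-1/19)))*2671 = (6/(-1/4 + 14/19))*2671 = (6/(37/76))*2671 = (6*(76/37))*2671 = (456/37)*2671 = 1217976/37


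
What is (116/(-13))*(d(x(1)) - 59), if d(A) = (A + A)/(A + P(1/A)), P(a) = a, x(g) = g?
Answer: 6728/13 ≈ 517.54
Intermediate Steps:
d(A) = 2*A/(A + 1/A) (d(A) = (A + A)/(A + 1/A) = (2*A)/(A + 1/A) = 2*A/(A + 1/A))
(116/(-13))*(d(x(1)) - 59) = (116/(-13))*(2*1²/(1 + 1²) - 59) = (116*(-1/13))*(2*1/(1 + 1) - 59) = -116*(2*1/2 - 59)/13 = -116*(2*1*(½) - 59)/13 = -116*(1 - 59)/13 = -116/13*(-58) = 6728/13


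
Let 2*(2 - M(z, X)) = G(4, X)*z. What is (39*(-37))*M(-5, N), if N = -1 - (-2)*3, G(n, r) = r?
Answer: -41847/2 ≈ -20924.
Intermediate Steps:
N = 5 (N = -1 - 1*(-6) = -1 + 6 = 5)
M(z, X) = 2 - X*z/2
(39*(-37))*M(-5, N) = (39*(-37))*(2 - 1/2*5*(-5)) = -1443*(2 + 25/2) = -1443*29/2 = -41847/2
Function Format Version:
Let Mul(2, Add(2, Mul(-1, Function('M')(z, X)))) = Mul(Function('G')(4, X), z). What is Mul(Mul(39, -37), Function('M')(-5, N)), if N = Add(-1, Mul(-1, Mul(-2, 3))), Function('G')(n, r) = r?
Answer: Rational(-41847, 2) ≈ -20924.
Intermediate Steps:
N = 5 (N = Add(-1, Mul(-1, -6)) = Add(-1, 6) = 5)
Function('M')(z, X) = Add(2, Mul(Rational(-1, 2), X, z)) (Function('M')(z, X) = Add(2, Mul(Rational(-1, 2), Mul(X, z))) = Add(2, Mul(Rational(-1, 2), X, z)))
Mul(Mul(39, -37), Function('M')(-5, N)) = Mul(Mul(39, -37), Add(2, Mul(Rational(-1, 2), 5, -5))) = Mul(-1443, Add(2, Rational(25, 2))) = Mul(-1443, Rational(29, 2)) = Rational(-41847, 2)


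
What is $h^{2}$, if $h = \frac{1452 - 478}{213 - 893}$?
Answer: $\frac{237169}{115600} \approx 2.0516$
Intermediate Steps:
$h = - \frac{487}{340}$ ($h = \frac{974}{-680} = 974 \left(- \frac{1}{680}\right) = - \frac{487}{340} \approx -1.4324$)
$h^{2} = \left(- \frac{487}{340}\right)^{2} = \frac{237169}{115600}$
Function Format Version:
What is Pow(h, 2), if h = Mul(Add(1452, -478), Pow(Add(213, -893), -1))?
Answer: Rational(237169, 115600) ≈ 2.0516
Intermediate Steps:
h = Rational(-487, 340) (h = Mul(974, Pow(-680, -1)) = Mul(974, Rational(-1, 680)) = Rational(-487, 340) ≈ -1.4324)
Pow(h, 2) = Pow(Rational(-487, 340), 2) = Rational(237169, 115600)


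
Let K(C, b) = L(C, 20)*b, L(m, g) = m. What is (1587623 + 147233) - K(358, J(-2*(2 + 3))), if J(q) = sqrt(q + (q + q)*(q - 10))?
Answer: 1734856 - 358*sqrt(390) ≈ 1.7278e+6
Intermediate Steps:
J(q) = sqrt(q + 2*q*(-10 + q)) (J(q) = sqrt(q + (2*q)*(-10 + q)) = sqrt(q + 2*q*(-10 + q)))
K(C, b) = C*b
(1587623 + 147233) - K(358, J(-2*(2 + 3))) = (1587623 + 147233) - 358*sqrt((-2*(2 + 3))*(-19 + 2*(-2*(2 + 3)))) = 1734856 - 358*sqrt((-2*5)*(-19 + 2*(-2*5))) = 1734856 - 358*sqrt(-10*(-19 + 2*(-10))) = 1734856 - 358*sqrt(-10*(-19 - 20)) = 1734856 - 358*sqrt(-10*(-39)) = 1734856 - 358*sqrt(390)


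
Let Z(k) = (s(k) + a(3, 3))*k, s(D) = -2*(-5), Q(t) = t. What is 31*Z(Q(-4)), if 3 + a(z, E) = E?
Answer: -1240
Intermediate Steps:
a(z, E) = -3 + E
s(D) = 10
Z(k) = 10*k (Z(k) = (10 + (-3 + 3))*k = (10 + 0)*k = 10*k)
31*Z(Q(-4)) = 31*(10*(-4)) = 31*(-40) = -1240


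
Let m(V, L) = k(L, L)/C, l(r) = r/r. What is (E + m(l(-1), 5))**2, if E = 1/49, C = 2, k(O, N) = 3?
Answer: 22201/9604 ≈ 2.3116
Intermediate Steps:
l(r) = 1
m(V, L) = 3/2
E = 1/49 ≈ 0.020408
(E + m(l(-1), 5))**2 = (1/49 + 3/2)**2 = (149/98)**2 = 22201/9604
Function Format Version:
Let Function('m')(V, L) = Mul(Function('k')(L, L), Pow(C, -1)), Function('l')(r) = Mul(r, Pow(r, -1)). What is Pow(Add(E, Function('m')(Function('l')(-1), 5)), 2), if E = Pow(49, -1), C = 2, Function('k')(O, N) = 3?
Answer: Rational(22201, 9604) ≈ 2.3116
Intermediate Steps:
Function('l')(r) = 1
Function('m')(V, L) = Rational(3, 2) (Function('m')(V, L) = Mul(3, Pow(2, -1)) = Mul(3, Rational(1, 2)) = Rational(3, 2))
E = Rational(1, 49) ≈ 0.020408
Pow(Add(E, Function('m')(Function('l')(-1), 5)), 2) = Pow(Add(Rational(1, 49), Rational(3, 2)), 2) = Pow(Rational(149, 98), 2) = Rational(22201, 9604)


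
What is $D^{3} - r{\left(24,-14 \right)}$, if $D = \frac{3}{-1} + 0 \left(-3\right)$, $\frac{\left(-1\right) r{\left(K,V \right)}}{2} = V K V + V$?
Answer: $9353$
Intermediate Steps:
$r{\left(K,V \right)} = - 2 V - 2 K V^{2}$ ($r{\left(K,V \right)} = - 2 \left(V K V + V\right) = - 2 \left(K V V + V\right) = - 2 \left(K V^{2} + V\right) = - 2 \left(V + K V^{2}\right) = - 2 V - 2 K V^{2}$)
$D = -3$ ($D = 3 \left(-1\right) + 0 = -3 + 0 = -3$)
$D^{3} - r{\left(24,-14 \right)} = \left(-3\right)^{3} - \left(-2\right) \left(-14\right) \left(1 + 24 \left(-14\right)\right) = -27 - \left(-2\right) \left(-14\right) \left(1 - 336\right) = -27 - \left(-2\right) \left(-14\right) \left(-335\right) = -27 - -9380 = -27 + 9380 = 9353$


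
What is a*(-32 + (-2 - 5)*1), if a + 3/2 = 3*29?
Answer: -6669/2 ≈ -3334.5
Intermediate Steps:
a = 171/2 (a = -3/2 + 3*29 = -3/2 + 87 = 171/2 ≈ 85.500)
a*(-32 + (-2 - 5)*1) = 171*(-32 + (-2 - 5)*1)/2 = 171*(-32 - 7*1)/2 = 171*(-32 - 7)/2 = (171/2)*(-39) = -6669/2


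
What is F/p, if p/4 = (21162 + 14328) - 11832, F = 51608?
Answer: 6451/11829 ≈ 0.54535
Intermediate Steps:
p = 94632 (p = 4*((21162 + 14328) - 11832) = 4*(35490 - 11832) = 4*23658 = 94632)
F/p = 51608/94632 = 51608*(1/94632) = 6451/11829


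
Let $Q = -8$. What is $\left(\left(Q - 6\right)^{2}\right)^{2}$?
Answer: $38416$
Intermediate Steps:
$\left(\left(Q - 6\right)^{2}\right)^{2} = \left(\left(-8 - 6\right)^{2}\right)^{2} = \left(\left(-14\right)^{2}\right)^{2} = 196^{2} = 38416$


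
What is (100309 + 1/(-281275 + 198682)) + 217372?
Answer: 26238226832/82593 ≈ 3.1768e+5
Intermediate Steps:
(100309 + 1/(-281275 + 198682)) + 217372 = (100309 + 1/(-82593)) + 217372 = (100309 - 1/82593) + 217372 = 8284821236/82593 + 217372 = 26238226832/82593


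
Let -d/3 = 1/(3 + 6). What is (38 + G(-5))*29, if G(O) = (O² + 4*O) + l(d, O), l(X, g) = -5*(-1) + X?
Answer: 4147/3 ≈ 1382.3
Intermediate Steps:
d = -⅓ (d = -3/(3 + 6) = -3/9 = -3*⅑ = -⅓ ≈ -0.33333)
l(X, g) = 5 + X
G(O) = 14/3 + O² + 4*O (G(O) = (O² + 4*O) + (5 - ⅓) = (O² + 4*O) + 14/3 = 14/3 + O² + 4*O)
(38 + G(-5))*29 = (38 + (14/3 + (-5)² + 4*(-5)))*29 = (38 + (14/3 + 25 - 20))*29 = (38 + 29/3)*29 = (143/3)*29 = 4147/3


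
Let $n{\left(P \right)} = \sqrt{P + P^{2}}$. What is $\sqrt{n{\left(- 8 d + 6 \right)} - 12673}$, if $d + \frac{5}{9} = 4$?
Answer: $\frac{\sqrt{-114057 + \sqrt{35890}}}{3} \approx 112.48 i$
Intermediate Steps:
$d = \frac{31}{9}$ ($d = - \frac{5}{9} + 4 = \frac{31}{9} \approx 3.4444$)
$\sqrt{n{\left(- 8 d + 6 \right)} - 12673} = \sqrt{\sqrt{\left(\left(-8\right) \frac{31}{9} + 6\right) \left(1 + \left(\left(-8\right) \frac{31}{9} + 6\right)\right)} - 12673} = \sqrt{\sqrt{\left(- \frac{248}{9} + 6\right) \left(1 + \left(- \frac{248}{9} + 6\right)\right)} - 12673} = \sqrt{\sqrt{- \frac{194 \left(1 - \frac{194}{9}\right)}{9}} - 12673} = \sqrt{\sqrt{\left(- \frac{194}{9}\right) \left(- \frac{185}{9}\right)} - 12673} = \sqrt{\sqrt{\frac{35890}{81}} - 12673} = \sqrt{\frac{\sqrt{35890}}{9} - 12673} = \sqrt{-12673 + \frac{\sqrt{35890}}{9}}$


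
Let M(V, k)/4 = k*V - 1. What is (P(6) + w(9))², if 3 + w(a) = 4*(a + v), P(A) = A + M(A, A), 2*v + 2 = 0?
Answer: 30625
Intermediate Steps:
M(V, k) = -4 + 4*V*k (M(V, k) = 4*(k*V - 1) = 4*(V*k - 1) = 4*(-1 + V*k) = -4 + 4*V*k)
v = -1 (v = -1 + (½)*0 = -1 + 0 = -1)
P(A) = -4 + A + 4*A² (P(A) = A + (-4 + 4*A*A) = A + (-4 + 4*A²) = -4 + A + 4*A²)
w(a) = -7 + 4*a (w(a) = -3 + 4*(a - 1) = -3 + 4*(-1 + a) = -3 + (-4 + 4*a) = -7 + 4*a)
(P(6) + w(9))² = ((-4 + 6 + 4*6²) + (-7 + 4*9))² = ((-4 + 6 + 4*36) + (-7 + 36))² = ((-4 + 6 + 144) + 29)² = (146 + 29)² = 175² = 30625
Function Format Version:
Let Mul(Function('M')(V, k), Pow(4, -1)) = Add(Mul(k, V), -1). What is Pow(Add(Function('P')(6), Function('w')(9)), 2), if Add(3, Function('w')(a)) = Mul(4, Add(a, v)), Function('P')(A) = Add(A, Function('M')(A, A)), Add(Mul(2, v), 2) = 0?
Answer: 30625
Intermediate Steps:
Function('M')(V, k) = Add(-4, Mul(4, V, k)) (Function('M')(V, k) = Mul(4, Add(Mul(k, V), -1)) = Mul(4, Add(Mul(V, k), -1)) = Mul(4, Add(-1, Mul(V, k))) = Add(-4, Mul(4, V, k)))
v = -1 (v = Add(-1, Mul(Rational(1, 2), 0)) = Add(-1, 0) = -1)
Function('P')(A) = Add(-4, A, Mul(4, Pow(A, 2))) (Function('P')(A) = Add(A, Add(-4, Mul(4, A, A))) = Add(A, Add(-4, Mul(4, Pow(A, 2)))) = Add(-4, A, Mul(4, Pow(A, 2))))
Function('w')(a) = Add(-7, Mul(4, a)) (Function('w')(a) = Add(-3, Mul(4, Add(a, -1))) = Add(-3, Mul(4, Add(-1, a))) = Add(-3, Add(-4, Mul(4, a))) = Add(-7, Mul(4, a)))
Pow(Add(Function('P')(6), Function('w')(9)), 2) = Pow(Add(Add(-4, 6, Mul(4, Pow(6, 2))), Add(-7, Mul(4, 9))), 2) = Pow(Add(Add(-4, 6, Mul(4, 36)), Add(-7, 36)), 2) = Pow(Add(Add(-4, 6, 144), 29), 2) = Pow(Add(146, 29), 2) = Pow(175, 2) = 30625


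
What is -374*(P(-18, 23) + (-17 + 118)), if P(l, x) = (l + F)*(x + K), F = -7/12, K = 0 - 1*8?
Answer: 132957/2 ≈ 66479.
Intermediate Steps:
K = -8 (K = 0 - 8 = -8)
F = -7/12 (F = -7*1/12 = -7/12 ≈ -0.58333)
P(l, x) = (-8 + x)*(-7/12 + l) (P(l, x) = (l - 7/12)*(x - 8) = (-7/12 + l)*(-8 + x) = (-8 + x)*(-7/12 + l))
-374*(P(-18, 23) + (-17 + 118)) = -374*((14/3 - 8*(-18) - 7/12*23 - 18*23) + (-17 + 118)) = -374*((14/3 + 144 - 161/12 - 414) + 101) = -374*(-1115/4 + 101) = -374*(-711/4) = 132957/2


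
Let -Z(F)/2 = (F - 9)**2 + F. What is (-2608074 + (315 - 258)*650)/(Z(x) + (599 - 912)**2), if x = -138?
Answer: -2571024/55027 ≈ -46.723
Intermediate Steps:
Z(F) = -2*F - 2*(-9 + F)**2 (Z(F) = -2*((F - 9)**2 + F) = -2*((-9 + F)**2 + F) = -2*(F + (-9 + F)**2) = -2*F - 2*(-9 + F)**2)
(-2608074 + (315 - 258)*650)/(Z(x) + (599 - 912)**2) = (-2608074 + (315 - 258)*650)/((-2*(-138) - 2*(-9 - 138)**2) + (599 - 912)**2) = (-2608074 + 57*650)/((276 - 2*(-147)**2) + (-313)**2) = (-2608074 + 37050)/((276 - 2*21609) + 97969) = -2571024/((276 - 43218) + 97969) = -2571024/(-42942 + 97969) = -2571024/55027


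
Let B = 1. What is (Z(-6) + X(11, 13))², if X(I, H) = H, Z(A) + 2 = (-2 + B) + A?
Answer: 16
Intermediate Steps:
Z(A) = -3 + A (Z(A) = -2 + ((-2 + 1) + A) = -2 + (-1 + A) = -3 + A)
(Z(-6) + X(11, 13))² = ((-3 - 6) + 13)² = (-9 + 13)² = 4² = 16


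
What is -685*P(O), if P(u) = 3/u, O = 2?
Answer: -2055/2 ≈ -1027.5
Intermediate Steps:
-685*P(O) = -2055/2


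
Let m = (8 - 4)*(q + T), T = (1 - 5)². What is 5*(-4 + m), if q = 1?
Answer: 320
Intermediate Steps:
T = 16 (T = (-4)² = 16)
m = 68 (m = (8 - 4)*(1 + 16) = 4*17 = 68)
5*(-4 + m) = 5*(-4 + 68) = 5*64 = 320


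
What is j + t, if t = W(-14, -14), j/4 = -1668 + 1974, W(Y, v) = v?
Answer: 1210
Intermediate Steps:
j = 1224 (j = 4*(-1668 + 1974) = 4*306 = 1224)
t = -14
j + t = 1224 - 14 = 1210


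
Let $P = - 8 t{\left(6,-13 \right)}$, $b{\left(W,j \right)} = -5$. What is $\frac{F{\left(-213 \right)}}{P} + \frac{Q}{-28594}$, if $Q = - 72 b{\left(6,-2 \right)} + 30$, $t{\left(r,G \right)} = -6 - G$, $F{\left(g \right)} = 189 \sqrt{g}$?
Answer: $- \frac{195}{14297} - \frac{27 i \sqrt{213}}{8} \approx -0.013639 - 49.257 i$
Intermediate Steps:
$P = -56$ ($P = - 8 \left(-6 - -13\right) = - 8 \left(-6 + 13\right) = \left(-8\right) 7 = -56$)
$Q = 390$ ($Q = \left(-72\right) \left(-5\right) + 30 = 360 + 30 = 390$)
$\frac{F{\left(-213 \right)}}{P} + \frac{Q}{-28594} = \frac{189 \sqrt{-213}}{-56} + \frac{390}{-28594} = 189 i \sqrt{213} \left(- \frac{1}{56}\right) + 390 \left(- \frac{1}{28594}\right) = 189 i \sqrt{213} \left(- \frac{1}{56}\right) - \frac{195}{14297} = - \frac{27 i \sqrt{213}}{8} - \frac{195}{14297} = - \frac{195}{14297} - \frac{27 i \sqrt{213}}{8}$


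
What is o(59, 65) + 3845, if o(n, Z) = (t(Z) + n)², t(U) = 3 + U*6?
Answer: 208149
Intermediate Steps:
t(U) = 3 + 6*U
o(n, Z) = (3 + n + 6*Z)² (o(n, Z) = ((3 + 6*Z) + n)² = (3 + n + 6*Z)²)
o(59, 65) + 3845 = (3 + 59 + 6*65)² + 3845 = (3 + 59 + 390)² + 3845 = 452² + 3845 = 204304 + 3845 = 208149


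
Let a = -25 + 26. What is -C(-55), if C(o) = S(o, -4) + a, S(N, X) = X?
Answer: 3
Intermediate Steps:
a = 1
C(o) = -3 (C(o) = -4 + 1 = -3)
-C(-55) = -1*(-3) = 3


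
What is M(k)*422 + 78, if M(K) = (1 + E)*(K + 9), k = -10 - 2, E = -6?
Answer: 6408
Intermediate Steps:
k = -12
M(K) = -45 - 5*K (M(K) = (1 - 6)*(K + 9) = -5*(9 + K) = -45 - 5*K)
M(k)*422 + 78 = (-45 - 5*(-12))*422 + 78 = (-45 + 60)*422 + 78 = 15*422 + 78 = 6330 + 78 = 6408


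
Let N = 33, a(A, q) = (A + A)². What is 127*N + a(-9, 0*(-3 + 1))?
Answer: 4515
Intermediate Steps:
a(A, q) = 4*A² (a(A, q) = (2*A)² = 4*A²)
127*N + a(-9, 0*(-3 + 1)) = 127*33 + 4*(-9)² = 4191 + 4*81 = 4191 + 324 = 4515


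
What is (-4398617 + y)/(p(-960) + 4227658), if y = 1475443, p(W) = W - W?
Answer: -1461587/2113829 ≈ -0.69144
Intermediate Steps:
p(W) = 0
(-4398617 + y)/(p(-960) + 4227658) = (-4398617 + 1475443)/(0 + 4227658) = -2923174/4227658 = -2923174*1/4227658 = -1461587/2113829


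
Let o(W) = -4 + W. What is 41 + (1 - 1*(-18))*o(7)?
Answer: 98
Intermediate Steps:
41 + (1 - 1*(-18))*o(7) = 41 + (1 - 1*(-18))*(-4 + 7) = 41 + (1 + 18)*3 = 41 + 19*3 = 41 + 57 = 98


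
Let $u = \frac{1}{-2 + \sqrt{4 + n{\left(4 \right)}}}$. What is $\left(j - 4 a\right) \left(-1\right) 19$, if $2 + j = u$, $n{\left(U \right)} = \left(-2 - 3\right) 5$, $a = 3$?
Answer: $\frac{6688}{25} + \frac{19 i \sqrt{21}}{25} \approx 267.52 + 3.4828 i$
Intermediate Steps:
$n{\left(U \right)} = -25$ ($n{\left(U \right)} = \left(-5\right) 5 = -25$)
$u = \frac{1}{-2 + i \sqrt{21}}$ ($u = \frac{1}{-2 + \sqrt{4 - 25}} = \frac{1}{-2 + \sqrt{-21}} = \frac{1}{-2 + i \sqrt{21}} \approx -0.08 - 0.1833 i$)
$j = - \frac{52}{25} - \frac{i \sqrt{21}}{25}$ ($j = -2 - \left(\frac{2}{25} + \frac{i \sqrt{21}}{25}\right) = - \frac{52}{25} - \frac{i \sqrt{21}}{25} \approx -2.08 - 0.1833 i$)
$\left(j - 4 a\right) \left(-1\right) 19 = \left(\left(- \frac{52}{25} - \frac{i \sqrt{21}}{25}\right) - 12\right) \left(-1\right) 19 = \left(- \frac{352}{25} - \frac{i \sqrt{21}}{25}\right) \left(-1\right) 19 = \left(\frac{352}{25} + \frac{i \sqrt{21}}{25}\right) 19 = \frac{6688}{25} + \frac{19 i \sqrt{21}}{25}$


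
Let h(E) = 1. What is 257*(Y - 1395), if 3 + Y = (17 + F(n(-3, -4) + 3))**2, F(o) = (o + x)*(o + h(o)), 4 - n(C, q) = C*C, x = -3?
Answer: -234898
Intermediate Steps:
n(C, q) = 4 - C**2 (n(C, q) = 4 - C*C = 4 - C**2)
F(o) = (1 + o)*(-3 + o) (F(o) = (o - 3)*(o + 1) = (-3 + o)*(1 + o) = (1 + o)*(-3 + o))
Y = 481 (Y = -3 + (17 + (-3 + ((4 - 1*(-3)**2) + 3)**2 - 2*((4 - 1*(-3)**2) + 3)))**2 = -3 + (17 + (-3 + ((4 - 1*9) + 3)**2 - 2*((4 - 1*9) + 3)))**2 = -3 + (17 + (-3 + ((4 - 9) + 3)**2 - 2*((4 - 9) + 3)))**2 = -3 + (17 + (-3 + (-5 + 3)**2 - 2*(-5 + 3)))**2 = -3 + (17 + (-3 + (-2)**2 - 2*(-2)))**2 = -3 + (17 + (-3 + 4 + 4))**2 = -3 + (17 + 5)**2 = -3 + 22**2 = -3 + 484 = 481)
257*(Y - 1395) = 257*(481 - 1395) = 257*(-914) = -234898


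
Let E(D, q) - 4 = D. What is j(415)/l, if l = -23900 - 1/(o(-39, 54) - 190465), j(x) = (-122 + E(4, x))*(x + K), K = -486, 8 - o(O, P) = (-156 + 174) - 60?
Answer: -513739670/1516972833 ≈ -0.33866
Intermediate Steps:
o(O, P) = 50 (o(O, P) = 8 - ((-156 + 174) - 60) = 8 - (18 - 60) = 8 - 1*(-42) = 8 + 42 = 50)
E(D, q) = 4 + D
j(x) = 55404 - 114*x (j(x) = (-122 + (4 + 4))*(x - 486) = (-122 + 8)*(-486 + x) = -114*(-486 + x) = 55404 - 114*x)
l = -4550918499/190415 (l = -23900 - 1/(50 - 190465) = -23900 - 1/(-190415) = -23900 - 1*(-1/190415) = -23900 + 1/190415 = -4550918499/190415 ≈ -23900.)
j(415)/l = (55404 - 114*415)/(-4550918499/190415) = (55404 - 47310)*(-190415/4550918499) = 8094*(-190415/4550918499) = -513739670/1516972833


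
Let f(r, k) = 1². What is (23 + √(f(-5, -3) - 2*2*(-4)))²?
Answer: (23 + √17)² ≈ 735.66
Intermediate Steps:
f(r, k) = 1
(23 + √(f(-5, -3) - 2*2*(-4)))² = (23 + √(1 - 2*2*(-4)))² = (23 + √(1 - 4*(-4)))² = (23 + √(1 + 16))² = (23 + √17)²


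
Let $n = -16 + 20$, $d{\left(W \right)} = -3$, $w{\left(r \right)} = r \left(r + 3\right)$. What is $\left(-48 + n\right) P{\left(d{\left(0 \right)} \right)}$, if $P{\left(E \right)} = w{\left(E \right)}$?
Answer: $0$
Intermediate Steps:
$w{\left(r \right)} = r \left(3 + r\right)$
$P{\left(E \right)} = E \left(3 + E\right)$
$n = 4$
$\left(-48 + n\right) P{\left(d{\left(0 \right)} \right)} = \left(-48 + 4\right) \left(- 3 \left(3 - 3\right)\right) = - 44 \left(\left(-3\right) 0\right) = \left(-44\right) 0 = 0$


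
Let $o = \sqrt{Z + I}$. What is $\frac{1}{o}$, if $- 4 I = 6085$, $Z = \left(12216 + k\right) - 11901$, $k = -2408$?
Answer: $- \frac{2 i \sqrt{14457}}{14457} \approx - 0.016634 i$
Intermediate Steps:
$Z = -2093$ ($Z = \left(12216 - 2408\right) - 11901 = 9808 - 11901 = -2093$)
$I = - \frac{6085}{4}$ ($I = \left(- \frac{1}{4}\right) 6085 = - \frac{6085}{4} \approx -1521.3$)
$o = \frac{i \sqrt{14457}}{2}$ ($o = \sqrt{-2093 - \frac{6085}{4}} = \sqrt{- \frac{14457}{4}} = \frac{i \sqrt{14457}}{2} \approx 60.119 i$)
$\frac{1}{o} = \frac{1}{\frac{1}{2} i \sqrt{14457}} = - \frac{2 i \sqrt{14457}}{14457}$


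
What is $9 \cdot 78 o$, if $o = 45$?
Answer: $31590$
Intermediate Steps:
$9 \cdot 78 o = 9 \cdot 78 \cdot 45 = 702 \cdot 45 = 31590$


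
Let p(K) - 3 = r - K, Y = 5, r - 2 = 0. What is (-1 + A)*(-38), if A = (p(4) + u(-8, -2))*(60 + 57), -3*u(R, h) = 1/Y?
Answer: -20558/5 ≈ -4111.6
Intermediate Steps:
r = 2 (r = 2 + 0 = 2)
p(K) = 5 - K (p(K) = 3 + (2 - K) = 5 - K)
u(R, h) = -1/15 (u(R, h) = -⅓/5 = -⅓*⅕ = -1/15)
A = 546/5 (A = ((5 - 1*4) - 1/15)*(60 + 57) = ((5 - 4) - 1/15)*117 = (1 - 1/15)*117 = (14/15)*117 = 546/5 ≈ 109.20)
(-1 + A)*(-38) = (-1 + 546/5)*(-38) = (541/5)*(-38) = -20558/5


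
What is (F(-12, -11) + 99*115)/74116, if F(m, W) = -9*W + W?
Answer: 1639/10588 ≈ 0.15480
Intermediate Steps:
F(m, W) = -8*W
(F(-12, -11) + 99*115)/74116 = (-8*(-11) + 99*115)/74116 = (88 + 11385)*(1/74116) = 11473*(1/74116) = 1639/10588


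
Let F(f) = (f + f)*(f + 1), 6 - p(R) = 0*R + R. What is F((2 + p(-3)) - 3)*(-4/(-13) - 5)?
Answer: -8784/13 ≈ -675.69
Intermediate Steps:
p(R) = 6 - R (p(R) = 6 - (0*R + R) = 6 - (0 + R) = 6 - R)
F(f) = 2*f*(1 + f) (F(f) = (2*f)*(1 + f) = 2*f*(1 + f))
F((2 + p(-3)) - 3)*(-4/(-13) - 5) = (2*((2 + (6 - 1*(-3))) - 3)*(1 + ((2 + (6 - 1*(-3))) - 3)))*(-4/(-13) - 5) = (2*((2 + (6 + 3)) - 3)*(1 + ((2 + (6 + 3)) - 3)))*(-4*(-1/13) - 5) = (2*((2 + 9) - 3)*(1 + ((2 + 9) - 3)))*(4/13 - 5) = (2*(11 - 3)*(1 + (11 - 3)))*(-61/13) = (2*8*(1 + 8))*(-61/13) = (2*8*9)*(-61/13) = 144*(-61/13) = -8784/13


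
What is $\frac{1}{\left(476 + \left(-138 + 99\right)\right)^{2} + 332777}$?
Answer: $\frac{1}{523746} \approx 1.9093 \cdot 10^{-6}$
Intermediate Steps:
$\frac{1}{\left(476 + \left(-138 + 99\right)\right)^{2} + 332777} = \frac{1}{\left(476 - 39\right)^{2} + 332777} = \frac{1}{437^{2} + 332777} = \frac{1}{190969 + 332777} = \frac{1}{523746}$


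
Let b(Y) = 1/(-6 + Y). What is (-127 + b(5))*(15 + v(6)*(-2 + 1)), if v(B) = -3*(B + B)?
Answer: -6528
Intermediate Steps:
v(B) = -6*B
(-127 + b(5))*(15 + v(6)*(-2 + 1)) = (-127 + 1/(-6 + 5))*(15 + (-6*6)*(-2 + 1)) = (-127 + 1/(-1))*(15 - 36*(-1)) = (-127 - 1)*(15 + 36) = -128*51 = -6528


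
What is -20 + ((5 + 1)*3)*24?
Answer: 412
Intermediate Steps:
-20 + ((5 + 1)*3)*24 = -20 + (6*3)*24 = -20 + 18*24 = -20 + 432 = 412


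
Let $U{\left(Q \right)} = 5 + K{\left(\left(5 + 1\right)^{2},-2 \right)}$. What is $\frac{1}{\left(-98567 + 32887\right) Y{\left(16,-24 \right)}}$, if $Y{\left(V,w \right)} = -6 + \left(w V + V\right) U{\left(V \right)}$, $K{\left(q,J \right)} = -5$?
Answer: $\frac{1}{394080} \approx 2.5376 \cdot 10^{-6}$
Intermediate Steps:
$U{\left(Q \right)} = 0$ ($U{\left(Q \right)} = 5 - 5 = 0$)
$Y{\left(V,w \right)} = -6$ ($Y{\left(V,w \right)} = -6 + \left(w V + V\right) 0 = -6 + \left(V w + V\right) 0 = -6 + \left(V + V w\right) 0 = -6 + 0 = -6$)
$\frac{1}{\left(-98567 + 32887\right) Y{\left(16,-24 \right)}} = \frac{1}{\left(-98567 + 32887\right) \left(-6\right)} = \frac{1}{-65680} \left(- \frac{1}{6}\right) = \left(- \frac{1}{65680}\right) \left(- \frac{1}{6}\right) = \frac{1}{394080}$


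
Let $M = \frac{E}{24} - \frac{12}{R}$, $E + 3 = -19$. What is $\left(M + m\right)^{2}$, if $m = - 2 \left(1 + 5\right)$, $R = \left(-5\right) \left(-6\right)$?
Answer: $\frac{638401}{3600} \approx 177.33$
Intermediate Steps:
$E = -22$ ($E = -3 - 19 = -22$)
$R = 30$
$m = -12$ ($m = \left(-2\right) 6 = -12$)
$M = - \frac{79}{60}$ ($M = - \frac{22}{24} - \frac{12}{30} = \left(-22\right) \frac{1}{24} - \frac{2}{5} = - \frac{11}{12} - \frac{2}{5} = - \frac{79}{60} \approx -1.3167$)
$\left(M + m\right)^{2} = \left(- \frac{79}{60} - 12\right)^{2} = \left(- \frac{799}{60}\right)^{2} = \frac{638401}{3600}$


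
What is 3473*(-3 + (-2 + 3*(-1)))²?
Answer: 222272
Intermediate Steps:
3473*(-3 + (-2 + 3*(-1)))² = 3473*(-3 + (-2 - 3))² = 3473*(-3 - 5)² = 3473*(-8)² = 3473*64 = 222272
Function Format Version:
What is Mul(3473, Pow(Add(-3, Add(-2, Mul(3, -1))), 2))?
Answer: 222272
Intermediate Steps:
Mul(3473, Pow(Add(-3, Add(-2, Mul(3, -1))), 2)) = Mul(3473, Pow(Add(-3, Add(-2, -3)), 2)) = Mul(3473, Pow(Add(-3, -5), 2)) = Mul(3473, Pow(-8, 2)) = Mul(3473, 64) = 222272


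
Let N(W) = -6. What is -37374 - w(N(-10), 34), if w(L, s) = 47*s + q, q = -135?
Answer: -38837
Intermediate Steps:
w(L, s) = -135 + 47*s (w(L, s) = 47*s - 135 = -135 + 47*s)
-37374 - w(N(-10), 34) = -37374 - (-135 + 47*34) = -37374 - (-135 + 1598) = -37374 - 1*1463 = -37374 - 1463 = -38837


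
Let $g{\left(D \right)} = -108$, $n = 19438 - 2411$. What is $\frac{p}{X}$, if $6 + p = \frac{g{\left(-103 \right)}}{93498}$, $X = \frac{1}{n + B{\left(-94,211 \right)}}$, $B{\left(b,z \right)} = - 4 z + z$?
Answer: $- \frac{1533101304}{15583} \approx -98383.0$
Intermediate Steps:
$n = 17027$ ($n = 19438 - 2411 = 17027$)
$B{\left(b,z \right)} = - 3 z$
$X = \frac{1}{16394}$ ($X = \frac{1}{17027 - 633} = \frac{1}{16394} \approx 6.0998 \cdot 10^{-5}$)
$p = - \frac{93516}{15583}$ ($p = -6 - \frac{108}{93498} = -6 - \frac{18}{15583} = - \frac{93516}{15583} \approx -6.0012$)
$\frac{p}{X} = - \frac{93516 \frac{1}{\frac{1}{16394}}}{15583} = \left(- \frac{93516}{15583}\right) 16394 = - \frac{1533101304}{15583}$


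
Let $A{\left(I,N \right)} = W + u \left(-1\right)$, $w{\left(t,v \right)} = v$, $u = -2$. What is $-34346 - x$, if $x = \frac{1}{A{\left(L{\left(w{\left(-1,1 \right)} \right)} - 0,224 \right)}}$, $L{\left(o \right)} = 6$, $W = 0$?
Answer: $- \frac{68693}{2} \approx -34347.0$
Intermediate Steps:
$A{\left(I,N \right)} = 2$ ($A{\left(I,N \right)} = 0 - -2 = 0 + 2 = 2$)
$x = \frac{1}{2} \approx 0.5$
$-34346 - x = -34346 - \frac{1}{2} = - \frac{68693}{2}$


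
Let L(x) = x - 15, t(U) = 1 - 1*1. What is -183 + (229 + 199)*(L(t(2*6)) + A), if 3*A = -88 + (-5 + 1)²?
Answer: -16875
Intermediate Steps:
A = -24 (A = (-88 + (-5 + 1)²)/3 = (-88 + (-4)²)/3 = (-88 + 16)/3 = (⅓)*(-72) = -24)
t(U) = 0 (t(U) = 1 - 1 = 0)
L(x) = -15 + x
-183 + (229 + 199)*(L(t(2*6)) + A) = -183 + (229 + 199)*((-15 + 0) - 24) = -183 + 428*(-15 - 24) = -183 + 428*(-39) = -183 - 16692 = -16875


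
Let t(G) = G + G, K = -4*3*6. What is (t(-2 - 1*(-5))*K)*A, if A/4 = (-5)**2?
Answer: -43200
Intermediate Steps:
K = -72 (K = -12*6 = -72)
t(G) = 2*G
A = 100 (A = 4*(-5)**2 = 4*25 = 100)
(t(-2 - 1*(-5))*K)*A = ((2*(-2 - 1*(-5)))*(-72))*100 = ((2*(-2 + 5))*(-72))*100 = ((2*3)*(-72))*100 = (6*(-72))*100 = -432*100 = -43200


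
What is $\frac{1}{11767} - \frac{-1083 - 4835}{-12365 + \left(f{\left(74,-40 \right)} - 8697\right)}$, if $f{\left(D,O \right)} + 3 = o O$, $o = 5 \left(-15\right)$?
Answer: $- \frac{69619041}{212570855} \approx -0.32751$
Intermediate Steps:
$o = -75$
$f{\left(D,O \right)} = -3 - 75 O$
$\frac{1}{11767} - \frac{-1083 - 4835}{-12365 + \left(f{\left(74,-40 \right)} - 8697\right)} = \frac{1}{11767} - \frac{-1083 - 4835}{-12365 - 5700} = \frac{1}{11767} - - \frac{5918}{-12365 + \left(\left(-3 + 3000\right) - 8697\right)} = \frac{1}{11767} - - \frac{5918}{-12365 + \left(2997 - 8697\right)} = \frac{1}{11767} - - \frac{5918}{-12365 - 5700} = \frac{1}{11767} - - \frac{5918}{-18065} = \frac{1}{11767} - \left(-5918\right) \left(- \frac{1}{18065}\right) = \frac{1}{11767} - \frac{5918}{18065} = - \frac{69619041}{212570855}$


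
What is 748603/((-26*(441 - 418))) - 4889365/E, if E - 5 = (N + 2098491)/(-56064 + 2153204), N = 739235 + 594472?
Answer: -133524377478789/180932674 ≈ -7.3798e+5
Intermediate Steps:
N = 1333707
E = 302563/45590 (E = 5 + (1333707 + 2098491)/(-56064 + 2153204) = 5 + 3432198/2097140 = 5 + 3432198*(1/2097140) = 5 + 74613/45590 = 302563/45590 ≈ 6.6366)
748603/((-26*(441 - 418))) - 4889365/E = 748603/((-26*(441 - 418))) - 4889365/302563/45590 = 748603/((-26*23)) - 4889365*45590/302563 = 748603/(-598) - 222906150350/302563 = 748603*(-1/598) - 222906150350/302563 = -748603/598 - 222906150350/302563 = -133524377478789/180932674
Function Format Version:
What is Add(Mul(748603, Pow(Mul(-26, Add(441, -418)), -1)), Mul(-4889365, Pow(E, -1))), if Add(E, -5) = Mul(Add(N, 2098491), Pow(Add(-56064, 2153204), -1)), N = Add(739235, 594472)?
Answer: Rational(-133524377478789, 180932674) ≈ -7.3798e+5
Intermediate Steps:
N = 1333707
E = Rational(302563, 45590) (E = Add(5, Mul(Add(1333707, 2098491), Pow(Add(-56064, 2153204), -1))) = Add(5, Mul(3432198, Pow(2097140, -1))) = Add(5, Mul(3432198, Rational(1, 2097140))) = Add(5, Rational(74613, 45590)) = Rational(302563, 45590) ≈ 6.6366)
Add(Mul(748603, Pow(Mul(-26, Add(441, -418)), -1)), Mul(-4889365, Pow(E, -1))) = Add(Mul(748603, Pow(Mul(-26, Add(441, -418)), -1)), Mul(-4889365, Pow(Rational(302563, 45590), -1))) = Add(Mul(748603, Pow(Mul(-26, 23), -1)), Mul(-4889365, Rational(45590, 302563))) = Add(Mul(748603, Pow(-598, -1)), Rational(-222906150350, 302563)) = Add(Mul(748603, Rational(-1, 598)), Rational(-222906150350, 302563)) = Add(Rational(-748603, 598), Rational(-222906150350, 302563)) = Rational(-133524377478789, 180932674)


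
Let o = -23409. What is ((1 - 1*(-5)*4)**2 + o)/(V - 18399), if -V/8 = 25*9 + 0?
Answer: 7656/6733 ≈ 1.1371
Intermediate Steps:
V = -1800 (V = -8*(25*9 + 0) = -8*(225 + 0) = -8*225 = -1800)
((1 - 1*(-5)*4)**2 + o)/(V - 18399) = ((1 - 1*(-5)*4)**2 - 23409)/(-1800 - 18399) = ((1 + 5*4)**2 - 23409)/(-20199) = ((1 + 20)**2 - 23409)*(-1/20199) = (21**2 - 23409)*(-1/20199) = (441 - 23409)*(-1/20199) = -22968*(-1/20199) = 7656/6733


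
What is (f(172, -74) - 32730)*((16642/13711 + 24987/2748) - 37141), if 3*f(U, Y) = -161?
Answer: 45864476892700675/37677828 ≈ 1.2173e+9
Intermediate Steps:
f(U, Y) = -161/3 (f(U, Y) = (⅓)*(-161) = -161/3)
(f(172, -74) - 32730)*((16642/13711 + 24987/2748) - 37141) = (-161/3 - 32730)*((16642/13711 + 24987/2748) - 37141) = -98351*((16642*(1/13711) + 24987*(1/2748)) - 37141)/3 = -98351*((16642/13711 + 8329/916) - 37141)/3 = -98351*(129442991/12559276 - 37141)/3 = -98351/3*(-466334626925/12559276) = 45864476892700675/37677828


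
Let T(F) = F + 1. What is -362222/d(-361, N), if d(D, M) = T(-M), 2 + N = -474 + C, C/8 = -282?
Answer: -362222/2733 ≈ -132.54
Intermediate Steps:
C = -2256 (C = 8*(-282) = -2256)
T(F) = 1 + F
N = -2732 (N = -2 + (-474 - 2256) = -2 - 2730 = -2732)
d(D, M) = 1 - M
-362222/d(-361, N) = -362222/(1 - 1*(-2732)) = -362222/(1 + 2732) = -362222/2733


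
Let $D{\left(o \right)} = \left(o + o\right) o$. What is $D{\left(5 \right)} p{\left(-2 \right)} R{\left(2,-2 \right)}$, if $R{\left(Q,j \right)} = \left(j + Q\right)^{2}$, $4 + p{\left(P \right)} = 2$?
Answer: $0$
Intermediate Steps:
$p{\left(P \right)} = -2$ ($p{\left(P \right)} = -4 + 2 = -2$)
$R{\left(Q,j \right)} = \left(Q + j\right)^{2}$
$D{\left(o \right)} = 2 o^{2}$ ($D{\left(o \right)} = 2 o o = 2 o^{2}$)
$D{\left(5 \right)} p{\left(-2 \right)} R{\left(2,-2 \right)} = 2 \cdot 5^{2} \left(-2\right) \left(2 - 2\right)^{2} = 2 \cdot 25 \left(-2\right) 0^{2} = 50 \left(-2\right) 0 = \left(-100\right) 0 = 0$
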